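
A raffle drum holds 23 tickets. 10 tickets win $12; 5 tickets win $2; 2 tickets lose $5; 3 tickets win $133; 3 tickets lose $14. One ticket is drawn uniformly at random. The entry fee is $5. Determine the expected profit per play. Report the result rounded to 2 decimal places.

E[payout] = (10/23)·12 + (5/23)·2 + (2/23)·(-5) + (3/23)·133 + (3/23)·(-14) = 477/23
Expected profit = 477/23 − 5 = 362/23 ≈ $15.74

$15.74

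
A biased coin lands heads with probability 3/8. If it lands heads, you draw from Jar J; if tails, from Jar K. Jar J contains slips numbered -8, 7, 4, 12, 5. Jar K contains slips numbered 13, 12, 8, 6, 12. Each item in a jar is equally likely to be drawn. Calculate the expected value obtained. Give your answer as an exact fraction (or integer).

E[X | Jar J] = (-8 + 7 + 4 + 12 + 5)/5 = 4
E[X | Jar K] = (13 + 12 + 8 + 6 + 12)/5 = 51/5
E[X] = (3/8)·4 + (5/8)·51/5 = 63/8

63/8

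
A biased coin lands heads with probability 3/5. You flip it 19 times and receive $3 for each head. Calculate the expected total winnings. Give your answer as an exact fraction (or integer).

171/5 dollars

E[#heads] = 19·3/5 = 57/5 (linearity over flips).
E[winnings] = 3·57/5 = 171/5.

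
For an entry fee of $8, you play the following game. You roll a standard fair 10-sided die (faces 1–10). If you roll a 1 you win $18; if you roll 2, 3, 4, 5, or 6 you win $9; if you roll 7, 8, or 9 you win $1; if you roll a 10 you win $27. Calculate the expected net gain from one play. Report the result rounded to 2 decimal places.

$1.30

E[payout] = (3/10)·1 + (1/2)·9 + (1/10)·18 + (1/10)·27 = 93/10
Expected profit = 93/10 − 8 = 13/10 ≈ $1.30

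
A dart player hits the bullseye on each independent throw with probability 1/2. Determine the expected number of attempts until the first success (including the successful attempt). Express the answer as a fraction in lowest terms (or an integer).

For a geometric distribution, E[trials] = 1/p = 1/(1/2) = 2.

2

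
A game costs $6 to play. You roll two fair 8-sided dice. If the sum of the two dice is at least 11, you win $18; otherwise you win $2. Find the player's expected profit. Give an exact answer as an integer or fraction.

E[payout] = (43/64)·2 + (21/64)·18 = 29/4
Expected profit = 29/4 − 6 = 5/4

5/4 dollars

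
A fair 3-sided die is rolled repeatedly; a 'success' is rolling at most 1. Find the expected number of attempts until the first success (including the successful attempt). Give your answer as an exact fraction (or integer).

For a geometric distribution, E[trials] = 1/p = 1/(1/3) = 3.

3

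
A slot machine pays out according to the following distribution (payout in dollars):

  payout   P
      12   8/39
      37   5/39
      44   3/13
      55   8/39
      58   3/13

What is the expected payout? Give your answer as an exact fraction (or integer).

E[X] = (8/39)·12 + (5/39)·37 + (3/13)·44 + (8/39)·55 + (3/13)·58
     = 1639/39

1639/39 dollars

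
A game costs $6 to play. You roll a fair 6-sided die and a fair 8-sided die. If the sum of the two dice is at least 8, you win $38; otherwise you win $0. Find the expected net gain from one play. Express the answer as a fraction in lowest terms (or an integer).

E[payout] = (7/16)·0 + (9/16)·38 = 171/8
Expected profit = 171/8 − 6 = 123/8

123/8 dollars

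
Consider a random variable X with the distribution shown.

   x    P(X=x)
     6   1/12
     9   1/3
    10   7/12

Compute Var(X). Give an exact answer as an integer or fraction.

11/9

E[X] = (1/12)·6 + (1/3)·9 + (7/12)·10 = 28/3
E[X²] = (1/12)·36 + (1/3)·81 + (7/12)·100 = 265/3
Var(X) = 265/3 − (28/3)² = 11/9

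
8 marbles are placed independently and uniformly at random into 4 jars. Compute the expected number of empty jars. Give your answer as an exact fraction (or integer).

Let Xⱼ=1 if jar j is empty. P(Xⱼ=1) = ((4-1)/4)^8 = 6561/65536.
By linearity, E[#empty] = 4·6561/65536 = 6561/16384.

6561/16384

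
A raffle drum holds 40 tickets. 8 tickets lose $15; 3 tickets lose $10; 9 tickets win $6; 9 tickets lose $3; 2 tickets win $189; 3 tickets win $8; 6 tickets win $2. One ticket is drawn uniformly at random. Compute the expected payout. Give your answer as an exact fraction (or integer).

E[payout] = (8/40)·(-15) + (3/40)·(-10) + (9/40)·6 + (9/40)·(-3) + (2/40)·189 + (3/40)·8 + (6/40)·2 = 291/40

291/40 dollars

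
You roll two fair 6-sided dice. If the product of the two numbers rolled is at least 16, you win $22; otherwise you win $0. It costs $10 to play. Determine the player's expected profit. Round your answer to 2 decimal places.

-$3.28

E[payout] = (25/36)·0 + (11/36)·22 = 121/18
Expected profit = 121/18 − 10 = -59/18 ≈ -$3.28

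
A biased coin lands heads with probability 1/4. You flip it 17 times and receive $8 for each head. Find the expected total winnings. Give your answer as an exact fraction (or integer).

E[#heads] = 17·1/4 = 17/4 (linearity over flips).
E[winnings] = 8·17/4 = 34.

$34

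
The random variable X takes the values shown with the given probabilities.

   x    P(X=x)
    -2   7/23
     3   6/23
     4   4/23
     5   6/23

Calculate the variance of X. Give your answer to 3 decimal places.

E[X] = (7/23)·(-2) + (6/23)·3 + (4/23)·4 + (6/23)·5 = 50/23
E[X²] = (7/23)·4 + (6/23)·9 + (4/23)·16 + (6/23)·25 = 296/23
Var(X) = 296/23 − (50/23)² = 4308/529 ≈ 8.144

8.144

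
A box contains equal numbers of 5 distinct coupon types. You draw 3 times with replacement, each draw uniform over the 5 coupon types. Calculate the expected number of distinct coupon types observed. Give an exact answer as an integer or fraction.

Let Xⱼ=1 if type j appears at least once. P(Xⱼ=1) = 1 − ((5−1)/5)^3 = 61/125.
E[#distinct] = 5·61/125 = 61/25.

61/25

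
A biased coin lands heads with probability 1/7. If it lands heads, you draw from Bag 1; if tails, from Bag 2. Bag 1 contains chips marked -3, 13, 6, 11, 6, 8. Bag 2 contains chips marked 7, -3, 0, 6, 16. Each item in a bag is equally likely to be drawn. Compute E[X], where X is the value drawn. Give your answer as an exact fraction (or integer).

E[X | Bag 1] = (-3 + 13 + 6 + 11 + 6 + 8)/6 = 41/6
E[X | Bag 2] = (7 − 3 + 0 + 6 + 16)/5 = 26/5
E[X] = (1/7)·41/6 + (6/7)·26/5 = 163/30

163/30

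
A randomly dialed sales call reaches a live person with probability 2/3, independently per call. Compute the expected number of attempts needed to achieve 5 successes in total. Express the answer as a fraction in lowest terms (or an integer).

By linearity (sum of 5 independent geometric waits), E[trials] = 5/p = 5/(2/3) = 15/2.

15/2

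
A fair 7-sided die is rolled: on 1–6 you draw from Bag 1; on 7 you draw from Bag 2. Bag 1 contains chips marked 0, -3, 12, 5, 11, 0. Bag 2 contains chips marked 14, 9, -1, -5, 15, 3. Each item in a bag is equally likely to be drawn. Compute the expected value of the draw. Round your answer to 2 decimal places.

4.40

E[X | Bag 1] = (0 − 3 + 12 + 5 + 11 + 0)/6 = 25/6
E[X | Bag 2] = (14 + 9 − 1 − 5 + 15 + 3)/6 = 35/6
E[X] = (6/7)·25/6 + (1/7)·35/6 = 185/42 ≈ 4.40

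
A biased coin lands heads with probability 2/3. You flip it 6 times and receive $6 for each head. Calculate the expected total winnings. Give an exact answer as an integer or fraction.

$24

E[#heads] = 6·2/3 = 4 (linearity over flips).
E[winnings] = 6·4 = 24.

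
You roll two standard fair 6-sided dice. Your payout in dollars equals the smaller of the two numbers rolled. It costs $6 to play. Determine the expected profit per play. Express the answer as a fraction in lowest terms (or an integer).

Distribution of the smaller of the two numbers rolled: 1 w.p. 11/36, 2 w.p. 1/4, 3 w.p. 7/36, 4 w.p. 5/36, 5 w.p. 1/12, 6 w.p. 1/36
E[payout] = (11/36)·1 + (1/4)·2 + (7/36)·3 + (5/36)·4 + (1/12)·5 + (1/36)·6 = 91/36
Expected profit = 91/36 − 6 = -125/36

-125/36 dollars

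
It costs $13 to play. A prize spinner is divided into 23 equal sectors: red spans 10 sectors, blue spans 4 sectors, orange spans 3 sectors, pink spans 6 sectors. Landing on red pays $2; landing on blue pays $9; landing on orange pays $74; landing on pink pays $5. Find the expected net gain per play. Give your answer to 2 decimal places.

$0.39

E[payout] = (10/23)·2 + (4/23)·9 + (3/23)·74 + (6/23)·5 = 308/23
Expected profit = 308/23 − 13 = 9/23 ≈ $0.39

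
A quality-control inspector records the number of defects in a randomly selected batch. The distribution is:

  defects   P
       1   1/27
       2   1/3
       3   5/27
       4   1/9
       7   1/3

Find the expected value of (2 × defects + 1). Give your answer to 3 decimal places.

E[2x+1] = (1/27)·3 + (1/3)·5 + (5/27)·7 + (1/9)·9 + (1/3)·15
     = 245/27 ≈ 9.074

9.074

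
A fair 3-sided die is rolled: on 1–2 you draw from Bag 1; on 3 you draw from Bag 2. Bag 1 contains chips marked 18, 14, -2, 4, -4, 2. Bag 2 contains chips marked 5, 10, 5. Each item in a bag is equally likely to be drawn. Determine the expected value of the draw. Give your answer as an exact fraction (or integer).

52/9

E[X | Bag 1] = (18 + 14 − 2 + 4 − 4 + 2)/6 = 16/3
E[X | Bag 2] = (5 + 10 + 5)/3 = 20/3
E[X] = (2/3)·16/3 + (1/3)·20/3 = 52/9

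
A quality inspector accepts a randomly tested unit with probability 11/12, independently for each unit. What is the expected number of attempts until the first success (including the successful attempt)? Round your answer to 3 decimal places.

1.091

For a geometric distribution, E[trials] = 1/p = 1/(11/12) = 12/11.
≈ 1.091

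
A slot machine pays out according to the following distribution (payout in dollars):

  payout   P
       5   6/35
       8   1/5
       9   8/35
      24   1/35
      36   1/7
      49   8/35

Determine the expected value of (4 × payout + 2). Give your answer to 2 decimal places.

88.17

E[4x+2] = (6/35)·22 + (1/5)·34 + (8/35)·38 + (1/35)·98 + (1/7)·146 + (8/35)·198
     = 3086/35 ≈ 88.17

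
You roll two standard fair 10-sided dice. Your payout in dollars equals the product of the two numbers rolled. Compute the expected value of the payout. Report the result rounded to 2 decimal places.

Distribution of the product of the two numbers rolled: 1 w.p. 1/100, 2 w.p. 1/50, 3 w.p. 1/50, 4 w.p. 3/100, 5 w.p. 1/50, 6 w.p. 1/25, …
E[payout] = (1/100)·1 + (1/50)·2 + (1/50)·3 + (3/100)·4 + (1/50)·5 + (1/25)·6 + (1/50)·7 + (1/25)·8 + (3/100)·9 + (1/25)·10 + (1/25)·12 + (1/50)·14 + (1/50)·15 + (3/100)·16 + (1/25)·18 + (1/25)·20 + (1/50)·21 + (1/25)·24 + (1/100)·25 + (1/50)·27 + (1/50)·28 + (1/25)·30 + (1/50)·32 + (1/50)·35 + (3/100)·36 + (1/25)·40 + (1/50)·42 + (1/50)·45 + (1/50)·48 + (1/100)·49 + (1/50)·50 + (1/50)·54 + (1/50)·56 + (1/50)·60 + (1/50)·63 + (1/100)·64 + (1/50)·70 + (1/50)·72 + (1/50)·80 + (1/100)·81 + (1/50)·90 + (1/100)·100 = 121/4
≈ $30.25

$30.25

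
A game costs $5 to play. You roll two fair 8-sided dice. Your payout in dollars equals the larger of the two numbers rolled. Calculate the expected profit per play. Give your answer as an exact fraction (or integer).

Distribution of the larger of the two numbers rolled: 1 w.p. 1/64, 2 w.p. 3/64, 3 w.p. 5/64, 4 w.p. 7/64, 5 w.p. 9/64, 6 w.p. 11/64, …
E[payout] = (1/64)·1 + (3/64)·2 + (5/64)·3 + (7/64)·4 + (9/64)·5 + (11/64)·6 + (13/64)·7 + (15/64)·8 = 93/16
Expected profit = 93/16 − 5 = 13/16

13/16 dollars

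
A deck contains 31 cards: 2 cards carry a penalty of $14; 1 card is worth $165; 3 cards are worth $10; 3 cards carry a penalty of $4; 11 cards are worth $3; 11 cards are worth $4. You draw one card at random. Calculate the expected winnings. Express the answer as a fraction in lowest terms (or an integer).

E[payout] = (2/31)·(-14) + (1/31)·165 + (3/31)·10 + (3/31)·(-4) + (11/31)·3 + (11/31)·4 = 232/31

232/31 dollars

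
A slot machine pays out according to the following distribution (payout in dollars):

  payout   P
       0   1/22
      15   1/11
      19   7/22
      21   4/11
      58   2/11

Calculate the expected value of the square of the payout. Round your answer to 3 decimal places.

907.318

E[X²] = (1/22)·0 + (1/11)·225 + (7/22)·361 + (4/11)·441 + (2/11)·3364
     = 19961/22 ≈ 907.318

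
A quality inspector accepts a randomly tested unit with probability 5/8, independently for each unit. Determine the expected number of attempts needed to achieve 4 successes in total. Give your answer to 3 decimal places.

By linearity (sum of 4 independent geometric waits), E[trials] = 4/p = 4/(5/8) = 32/5.
≈ 6.400

6.400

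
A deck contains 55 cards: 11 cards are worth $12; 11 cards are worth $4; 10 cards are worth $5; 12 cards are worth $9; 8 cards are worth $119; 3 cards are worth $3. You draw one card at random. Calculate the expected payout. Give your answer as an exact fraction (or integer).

259/11 dollars

E[payout] = (11/55)·12 + (11/55)·4 + (10/55)·5 + (12/55)·9 + (8/55)·119 + (3/55)·3 = 259/11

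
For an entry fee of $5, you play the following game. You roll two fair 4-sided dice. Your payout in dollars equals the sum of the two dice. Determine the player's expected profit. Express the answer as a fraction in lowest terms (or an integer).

$0

Distribution of the sum of the two dice: 2 w.p. 1/16, 3 w.p. 1/8, 4 w.p. 3/16, 5 w.p. 1/4, 6 w.p. 3/16, 7 w.p. 1/8, …
E[payout] = (1/16)·2 + (1/8)·3 + (3/16)·4 + (1/4)·5 + (3/16)·6 + (1/8)·7 + (1/16)·8 = 5
Expected profit = 5 − 5 = 0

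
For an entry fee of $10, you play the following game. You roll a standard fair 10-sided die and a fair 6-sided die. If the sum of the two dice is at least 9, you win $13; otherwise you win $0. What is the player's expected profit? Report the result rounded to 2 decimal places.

E[payout] = (9/20)·0 + (11/20)·13 = 143/20
Expected profit = 143/20 − 10 = -57/20 ≈ -$2.85

-$2.85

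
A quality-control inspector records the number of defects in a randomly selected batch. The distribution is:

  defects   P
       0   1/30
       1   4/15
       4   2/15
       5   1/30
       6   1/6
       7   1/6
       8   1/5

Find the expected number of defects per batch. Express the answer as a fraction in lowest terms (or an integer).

E[X] = (1/30)·0 + (4/15)·1 + (2/15)·4 + (1/30)·5 + (1/6)·6 + (1/6)·7 + (1/5)·8
     = 71/15

71/15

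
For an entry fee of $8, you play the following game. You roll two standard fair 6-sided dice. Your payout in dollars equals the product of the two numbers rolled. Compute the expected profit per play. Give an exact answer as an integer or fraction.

17/4 dollars

Distribution of the product of the two numbers rolled: 1 w.p. 1/36, 2 w.p. 1/18, 3 w.p. 1/18, 4 w.p. 1/12, 5 w.p. 1/18, 6 w.p. 1/9, …
E[payout] = (1/36)·1 + (1/18)·2 + (1/18)·3 + (1/12)·4 + (1/18)·5 + (1/9)·6 + (1/18)·8 + (1/36)·9 + (1/18)·10 + (1/9)·12 + (1/18)·15 + (1/36)·16 + (1/18)·18 + (1/18)·20 + (1/18)·24 + (1/36)·25 + (1/18)·30 + (1/36)·36 = 49/4
Expected profit = 49/4 − 8 = 17/4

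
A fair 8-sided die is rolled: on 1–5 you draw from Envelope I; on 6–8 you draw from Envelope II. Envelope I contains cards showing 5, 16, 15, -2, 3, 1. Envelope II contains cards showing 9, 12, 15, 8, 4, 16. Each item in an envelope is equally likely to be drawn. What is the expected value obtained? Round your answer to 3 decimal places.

7.958

E[X | Envelope I] = (5 + 16 + 15 − 2 + 3 + 1)/6 = 19/3
E[X | Envelope II] = (9 + 12 + 15 + 8 + 4 + 16)/6 = 32/3
E[X] = (5/8)·19/3 + (3/8)·32/3 = 191/24 ≈ 7.958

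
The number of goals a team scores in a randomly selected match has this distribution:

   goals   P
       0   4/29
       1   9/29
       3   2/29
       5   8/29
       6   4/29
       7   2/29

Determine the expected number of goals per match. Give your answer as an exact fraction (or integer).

E[X] = (4/29)·0 + (9/29)·1 + (2/29)·3 + (8/29)·5 + (4/29)·6 + (2/29)·7
     = 93/29

93/29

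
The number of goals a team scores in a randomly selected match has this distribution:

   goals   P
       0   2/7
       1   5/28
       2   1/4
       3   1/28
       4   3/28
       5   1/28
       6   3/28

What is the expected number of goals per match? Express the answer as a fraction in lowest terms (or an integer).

E[X] = (2/7)·0 + (5/28)·1 + (1/4)·2 + (1/28)·3 + (3/28)·4 + (1/28)·5 + (3/28)·6
     = 57/28

57/28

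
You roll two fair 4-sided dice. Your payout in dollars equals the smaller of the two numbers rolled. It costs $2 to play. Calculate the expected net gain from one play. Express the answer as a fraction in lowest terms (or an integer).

-1/8 dollars

Distribution of the smaller of the two numbers rolled: 1 w.p. 7/16, 2 w.p. 5/16, 3 w.p. 3/16, 4 w.p. 1/16
E[payout] = (7/16)·1 + (5/16)·2 + (3/16)·3 + (1/16)·4 = 15/8
Expected profit = 15/8 − 2 = -1/8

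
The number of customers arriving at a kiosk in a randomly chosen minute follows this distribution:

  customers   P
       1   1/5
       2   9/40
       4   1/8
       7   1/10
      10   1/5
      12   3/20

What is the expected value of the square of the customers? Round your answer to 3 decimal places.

49.600

E[X²] = (1/5)·1 + (9/40)·4 + (1/8)·16 + (1/10)·49 + (1/5)·100 + (3/20)·144
     = 248/5 ≈ 49.600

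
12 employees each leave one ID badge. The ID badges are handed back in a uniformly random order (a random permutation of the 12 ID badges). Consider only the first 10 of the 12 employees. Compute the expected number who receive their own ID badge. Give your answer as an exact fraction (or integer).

Let Xᵢ = 1 if person i gets their own ID badge. For each i, P(Xᵢ=1) = 1/12.
By linearity of expectation, E[X₁+…+X_10] = 10·(1/12) = 5/6.

5/6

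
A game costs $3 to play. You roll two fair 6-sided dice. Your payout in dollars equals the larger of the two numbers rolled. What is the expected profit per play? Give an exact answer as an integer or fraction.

53/36 dollars

Distribution of the larger of the two numbers rolled: 1 w.p. 1/36, 2 w.p. 1/12, 3 w.p. 5/36, 4 w.p. 7/36, 5 w.p. 1/4, 6 w.p. 11/36
E[payout] = (1/36)·1 + (1/12)·2 + (5/36)·3 + (7/36)·4 + (1/4)·5 + (11/36)·6 = 161/36
Expected profit = 161/36 − 3 = 53/36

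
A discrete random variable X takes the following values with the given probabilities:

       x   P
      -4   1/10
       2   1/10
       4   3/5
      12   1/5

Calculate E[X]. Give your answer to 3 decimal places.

4.600

E[X] = (1/10)·(-4) + (1/10)·2 + (3/5)·4 + (1/5)·12
     = 23/5 ≈ 4.600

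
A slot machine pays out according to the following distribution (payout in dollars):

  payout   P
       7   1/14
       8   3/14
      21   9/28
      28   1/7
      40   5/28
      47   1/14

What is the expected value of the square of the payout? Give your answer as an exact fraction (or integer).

20005/28

E[X²] = (1/14)·49 + (3/14)·64 + (9/28)·441 + (1/7)·784 + (5/28)·1600 + (1/14)·2209
     = 20005/28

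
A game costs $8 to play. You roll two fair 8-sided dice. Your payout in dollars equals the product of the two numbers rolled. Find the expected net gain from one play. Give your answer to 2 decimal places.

$12.25

Distribution of the product of the two numbers rolled: 1 w.p. 1/64, 2 w.p. 1/32, 3 w.p. 1/32, 4 w.p. 3/64, 5 w.p. 1/32, 6 w.p. 1/16, …
E[payout] = (1/64)·1 + (1/32)·2 + (1/32)·3 + (3/64)·4 + (1/32)·5 + (1/16)·6 + (1/32)·7 + (1/16)·8 + (1/64)·9 + (1/32)·10 + (1/16)·12 + (1/32)·14 + (1/32)·15 + (3/64)·16 + (1/32)·18 + (1/32)·20 + (1/32)·21 + (1/16)·24 + (1/64)·25 + (1/32)·28 + (1/32)·30 + (1/32)·32 + (1/32)·35 + (1/64)·36 + (1/32)·40 + (1/32)·42 + (1/32)·48 + (1/64)·49 + (1/32)·56 + (1/64)·64 = 81/4
Expected profit = 81/4 − 8 = 49/4 ≈ $12.25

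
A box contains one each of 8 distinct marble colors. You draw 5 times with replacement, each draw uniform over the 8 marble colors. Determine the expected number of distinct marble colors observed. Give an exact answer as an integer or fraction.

Let Xⱼ=1 if type j appears at least once. P(Xⱼ=1) = 1 − ((8−1)/8)^5 = 15961/32768.
E[#distinct] = 8·15961/32768 = 15961/4096.

15961/4096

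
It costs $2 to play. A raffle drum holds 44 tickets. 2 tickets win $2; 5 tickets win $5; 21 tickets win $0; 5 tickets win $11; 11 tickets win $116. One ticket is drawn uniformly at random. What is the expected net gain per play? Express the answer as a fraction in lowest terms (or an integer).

318/11 dollars

E[payout] = (2/44)·2 + (5/44)·5 + (21/44)·0 + (5/44)·11 + (11/44)·116 = 340/11
Expected profit = 340/11 − 2 = 318/11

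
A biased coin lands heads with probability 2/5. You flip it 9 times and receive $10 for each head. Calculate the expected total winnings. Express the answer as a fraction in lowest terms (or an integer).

$36

E[#heads] = 9·2/5 = 18/5 (linearity over flips).
E[winnings] = 10·18/5 = 36.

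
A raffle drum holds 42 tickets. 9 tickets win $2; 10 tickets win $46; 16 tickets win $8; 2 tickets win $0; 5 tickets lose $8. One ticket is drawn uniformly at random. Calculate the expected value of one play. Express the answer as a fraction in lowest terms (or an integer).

E[payout] = (9/42)·2 + (10/42)·46 + (16/42)·8 + (2/42)·0 + (5/42)·(-8) = 283/21

283/21 dollars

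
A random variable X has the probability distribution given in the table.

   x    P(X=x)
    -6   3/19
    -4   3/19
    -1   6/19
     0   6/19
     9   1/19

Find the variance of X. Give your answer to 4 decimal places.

10.7701

E[X] = (3/19)·(-6) + (3/19)·(-4) + (6/19)·(-1) + (6/19)·0 + (1/19)·9 = -27/19
E[X²] = (3/19)·36 + (3/19)·16 + (6/19)·1 + (6/19)·0 + (1/19)·81 = 243/19
Var(X) = 243/19 − (-27/19)² = 3888/361 ≈ 10.7701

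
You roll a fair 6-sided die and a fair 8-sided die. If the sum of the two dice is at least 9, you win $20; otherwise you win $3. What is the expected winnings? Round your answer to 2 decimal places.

$10.44

E[payout] = (9/16)·3 + (7/16)·20 = 167/16
≈ $10.44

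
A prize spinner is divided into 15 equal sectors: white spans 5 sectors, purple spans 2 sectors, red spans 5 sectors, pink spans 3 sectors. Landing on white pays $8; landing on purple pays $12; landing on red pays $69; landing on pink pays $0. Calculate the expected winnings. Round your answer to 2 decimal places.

$27.27

E[payout] = (5/15)·8 + (2/15)·12 + (5/15)·69 + (3/15)·0 = 409/15
≈ $27.27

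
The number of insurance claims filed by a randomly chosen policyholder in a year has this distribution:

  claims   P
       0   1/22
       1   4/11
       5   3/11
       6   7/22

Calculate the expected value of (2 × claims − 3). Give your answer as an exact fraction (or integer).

E[2x-3] = (1/22)·(-3) + (4/11)·(-1) + (3/11)·7 + (7/22)·9
     = 47/11

47/11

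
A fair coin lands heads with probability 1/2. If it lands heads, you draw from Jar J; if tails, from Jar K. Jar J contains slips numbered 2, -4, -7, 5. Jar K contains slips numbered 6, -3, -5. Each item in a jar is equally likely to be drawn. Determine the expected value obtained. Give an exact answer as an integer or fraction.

E[X | Jar J] = (2 − 4 − 7 + 5)/4 = -1
E[X | Jar K] = (6 − 3 − 5)/3 = -2/3
E[X] = (1/2)·(-1) + (1/2)·(-2/3) = -5/6

-5/6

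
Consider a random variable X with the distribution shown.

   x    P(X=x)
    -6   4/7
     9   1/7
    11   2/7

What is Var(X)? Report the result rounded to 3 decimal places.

65.714

E[X] = (4/7)·(-6) + (1/7)·9 + (2/7)·11 = 1
E[X²] = (4/7)·36 + (1/7)·81 + (2/7)·121 = 467/7
Var(X) = 467/7 − (1)² = 460/7 ≈ 65.714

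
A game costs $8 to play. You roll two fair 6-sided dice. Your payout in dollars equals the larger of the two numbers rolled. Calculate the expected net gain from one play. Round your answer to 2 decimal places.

-$3.53

Distribution of the larger of the two numbers rolled: 1 w.p. 1/36, 2 w.p. 1/12, 3 w.p. 5/36, 4 w.p. 7/36, 5 w.p. 1/4, 6 w.p. 11/36
E[payout] = (1/36)·1 + (1/12)·2 + (5/36)·3 + (7/36)·4 + (1/4)·5 + (11/36)·6 = 161/36
Expected profit = 161/36 − 8 = -127/36 ≈ -$3.53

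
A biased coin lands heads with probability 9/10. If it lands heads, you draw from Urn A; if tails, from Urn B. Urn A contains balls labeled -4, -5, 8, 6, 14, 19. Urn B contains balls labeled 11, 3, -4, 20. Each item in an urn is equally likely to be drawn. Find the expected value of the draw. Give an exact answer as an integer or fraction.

129/20

E[X | Urn A] = (-4 − 5 + 8 + 6 + 14 + 19)/6 = 19/3
E[X | Urn B] = (11 + 3 − 4 + 20)/4 = 15/2
E[X] = (9/10)·19/3 + (1/10)·15/2 = 129/20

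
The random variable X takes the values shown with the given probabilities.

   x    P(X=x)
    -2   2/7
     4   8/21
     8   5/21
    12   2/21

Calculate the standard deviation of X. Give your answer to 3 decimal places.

4.493

E[X] = 4, E[X²] = 760/21
Var(X) = E[X²] − (E[X])² = 760/21 − 16 = 424/21
SD(X) = √(424/21) ≈ 4.493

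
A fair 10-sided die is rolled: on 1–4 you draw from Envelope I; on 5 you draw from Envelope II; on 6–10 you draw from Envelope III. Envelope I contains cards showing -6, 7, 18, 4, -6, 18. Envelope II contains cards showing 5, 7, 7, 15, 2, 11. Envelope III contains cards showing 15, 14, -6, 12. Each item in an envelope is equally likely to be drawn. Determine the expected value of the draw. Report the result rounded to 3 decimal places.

7.492

E[X | Envelope I] = (-6 + 7 + 18 + 4 − 6 + 18)/6 = 35/6
E[X | Envelope II] = (5 + 7 + 7 + 15 + 2 + 11)/6 = 47/6
E[X | Envelope III] = (15 + 14 − 6 + 12)/4 = 35/4
E[X] = (2/5)·35/6 + (1/10)·47/6 + (1/2)·35/4 = 899/120 ≈ 7.492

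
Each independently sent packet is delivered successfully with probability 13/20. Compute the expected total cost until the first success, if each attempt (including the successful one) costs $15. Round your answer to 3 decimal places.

$23.077

E[#attempts] = 1/p = 20/13; E[cost] = 15·20/13 = 300/13.
≈ 23.077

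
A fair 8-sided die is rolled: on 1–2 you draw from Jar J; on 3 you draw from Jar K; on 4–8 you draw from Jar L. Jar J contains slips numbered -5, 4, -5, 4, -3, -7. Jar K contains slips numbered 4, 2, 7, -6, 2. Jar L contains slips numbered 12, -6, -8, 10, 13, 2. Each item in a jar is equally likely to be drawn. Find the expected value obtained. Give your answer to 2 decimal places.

2.12

E[X | Jar J] = (-5 + 4 − 5 + 4 − 3 − 7)/6 = -2
E[X | Jar K] = (4 + 2 + 7 − 6 + 2)/5 = 9/5
E[X | Jar L] = (12 − 6 − 8 + 10 + 13 + 2)/6 = 23/6
E[X] = (1/4)·(-2) + (1/8)·9/5 + (5/8)·23/6 = 509/240 ≈ 2.12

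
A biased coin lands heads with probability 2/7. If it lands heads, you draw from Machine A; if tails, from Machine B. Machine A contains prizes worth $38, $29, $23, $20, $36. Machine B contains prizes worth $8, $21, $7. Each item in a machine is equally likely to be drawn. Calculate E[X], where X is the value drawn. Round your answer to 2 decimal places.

$16.91

E[X | Machine A] = (38 + 29 + 23 + 20 + 36)/5 = 146/5
E[X | Machine B] = (8 + 21 + 7)/3 = 12
E[X] = (2/7)·146/5 + (5/7)·12 = 592/35 ≈ 16.91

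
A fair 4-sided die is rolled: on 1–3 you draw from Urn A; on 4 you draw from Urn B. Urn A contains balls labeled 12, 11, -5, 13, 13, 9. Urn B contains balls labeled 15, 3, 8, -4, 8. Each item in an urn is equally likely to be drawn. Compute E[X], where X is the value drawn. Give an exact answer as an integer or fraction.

E[X | Urn A] = (12 + 11 − 5 + 13 + 13 + 9)/6 = 53/6
E[X | Urn B] = (15 + 3 + 8 − 4 + 8)/5 = 6
E[X] = (3/4)·53/6 + (1/4)·6 = 65/8

65/8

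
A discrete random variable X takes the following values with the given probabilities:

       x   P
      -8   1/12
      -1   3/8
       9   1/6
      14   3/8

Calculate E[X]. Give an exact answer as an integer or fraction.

E[X] = (1/12)·(-8) + (3/8)·(-1) + (1/6)·9 + (3/8)·14
     = 137/24

137/24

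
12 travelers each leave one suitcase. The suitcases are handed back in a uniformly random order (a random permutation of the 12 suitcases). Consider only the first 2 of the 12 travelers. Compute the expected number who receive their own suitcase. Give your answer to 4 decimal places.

0.1667

Let Xᵢ = 1 if person i gets their own suitcase. For each i, P(Xᵢ=1) = 1/12.
By linearity of expectation, E[X₁+…+X_2] = 2·(1/12) = 1/6.
≈ 0.1667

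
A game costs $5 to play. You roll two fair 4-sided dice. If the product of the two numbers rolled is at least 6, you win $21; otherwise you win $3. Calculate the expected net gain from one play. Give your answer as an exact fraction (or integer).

$7

E[payout] = (1/2)·3 + (1/2)·21 = 12
Expected profit = 12 − 5 = 7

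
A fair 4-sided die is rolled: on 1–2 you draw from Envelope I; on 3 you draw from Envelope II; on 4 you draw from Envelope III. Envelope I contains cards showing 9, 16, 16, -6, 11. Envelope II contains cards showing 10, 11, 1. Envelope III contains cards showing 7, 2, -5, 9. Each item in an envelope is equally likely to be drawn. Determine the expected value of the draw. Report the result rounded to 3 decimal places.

7.246

E[X | Envelope I] = (9 + 16 + 16 − 6 + 11)/5 = 46/5
E[X | Envelope II] = (10 + 11 + 1)/3 = 22/3
E[X | Envelope III] = (7 + 2 − 5 + 9)/4 = 13/4
E[X] = (1/2)·46/5 + (1/4)·22/3 + (1/4)·13/4 = 1739/240 ≈ 7.246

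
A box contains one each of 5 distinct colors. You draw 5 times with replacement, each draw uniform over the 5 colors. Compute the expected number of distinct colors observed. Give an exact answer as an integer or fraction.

Let Xⱼ=1 if type j appears at least once. P(Xⱼ=1) = 1 − ((5−1)/5)^5 = 2101/3125.
E[#distinct] = 5·2101/3125 = 2101/625.

2101/625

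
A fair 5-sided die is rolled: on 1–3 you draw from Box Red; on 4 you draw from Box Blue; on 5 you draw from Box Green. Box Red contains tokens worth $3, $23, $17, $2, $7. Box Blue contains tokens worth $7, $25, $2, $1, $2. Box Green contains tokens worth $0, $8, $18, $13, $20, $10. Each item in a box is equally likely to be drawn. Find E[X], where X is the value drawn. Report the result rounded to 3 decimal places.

$10.020

E[X | Box Red] = (3 + 23 + 17 + 2 + 7)/5 = 52/5
E[X | Box Blue] = (7 + 25 + 2 + 1 + 2)/5 = 37/5
E[X | Box Green] = (0 + 8 + 18 + 13 + 20 + 10)/6 = 23/2
E[X] = (3/5)·52/5 + (1/5)·37/5 + (1/5)·23/2 = 501/50 ≈ 10.020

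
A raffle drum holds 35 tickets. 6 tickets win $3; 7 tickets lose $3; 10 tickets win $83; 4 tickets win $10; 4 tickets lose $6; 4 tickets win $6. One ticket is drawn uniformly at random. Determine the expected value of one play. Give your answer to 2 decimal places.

E[payout] = (6/35)·3 + (7/35)·(-3) + (10/35)·83 + (4/35)·10 + (4/35)·(-6) + (4/35)·6 = 867/35
≈ $24.77

$24.77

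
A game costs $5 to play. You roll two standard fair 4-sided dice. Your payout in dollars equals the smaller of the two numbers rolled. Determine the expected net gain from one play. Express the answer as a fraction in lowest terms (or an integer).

-25/8 dollars

Distribution of the smaller of the two numbers rolled: 1 w.p. 7/16, 2 w.p. 5/16, 3 w.p. 3/16, 4 w.p. 1/16
E[payout] = (7/16)·1 + (5/16)·2 + (3/16)·3 + (1/16)·4 = 15/8
Expected profit = 15/8 − 5 = -25/8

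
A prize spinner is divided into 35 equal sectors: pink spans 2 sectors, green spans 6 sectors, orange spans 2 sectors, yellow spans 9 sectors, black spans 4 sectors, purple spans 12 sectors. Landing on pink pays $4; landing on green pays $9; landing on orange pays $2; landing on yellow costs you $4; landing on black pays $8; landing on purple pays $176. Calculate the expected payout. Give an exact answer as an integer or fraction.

E[payout] = (2/35)·4 + (6/35)·9 + (2/35)·2 + (9/35)·(-4) + (4/35)·8 + (12/35)·176 = 2174/35

2174/35 dollars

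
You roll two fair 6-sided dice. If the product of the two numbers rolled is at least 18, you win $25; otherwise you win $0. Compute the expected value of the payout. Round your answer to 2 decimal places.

E[payout] = (13/18)·0 + (5/18)·25 = 125/18
≈ $6.94

$6.94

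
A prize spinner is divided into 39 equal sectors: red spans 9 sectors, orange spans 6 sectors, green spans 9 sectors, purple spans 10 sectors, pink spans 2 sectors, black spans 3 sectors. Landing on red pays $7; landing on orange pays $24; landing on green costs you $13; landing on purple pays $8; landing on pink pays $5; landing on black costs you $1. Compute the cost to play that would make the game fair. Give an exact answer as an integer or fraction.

E[payout] = (9/39)·7 + (6/39)·24 + (9/39)·(-13) + (10/39)·8 + (2/39)·5 + (3/39)·(-1) = 59/13
Fair fee = E[payout] = 59/13

59/13 dollars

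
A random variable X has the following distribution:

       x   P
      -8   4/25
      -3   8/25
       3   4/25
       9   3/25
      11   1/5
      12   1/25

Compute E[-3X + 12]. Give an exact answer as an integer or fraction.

6

E[-3x+12] = (4/25)·36 + (8/25)·21 + (4/25)·3 + (3/25)·(-15) + (1/5)·(-21) + (1/25)·(-24)
     = 6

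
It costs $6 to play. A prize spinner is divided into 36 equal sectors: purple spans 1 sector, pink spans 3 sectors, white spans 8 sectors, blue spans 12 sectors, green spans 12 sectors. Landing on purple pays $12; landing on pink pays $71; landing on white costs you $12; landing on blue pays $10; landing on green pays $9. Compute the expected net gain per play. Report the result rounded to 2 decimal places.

E[payout] = (1/36)·12 + (3/36)·71 + (8/36)·(-12) + (12/36)·10 + (12/36)·9 = 119/12
Expected profit = 119/12 − 6 = 47/12 ≈ $3.92

$3.92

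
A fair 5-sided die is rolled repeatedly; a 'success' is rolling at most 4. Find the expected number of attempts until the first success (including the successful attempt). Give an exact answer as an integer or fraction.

5/4

For a geometric distribution, E[trials] = 1/p = 1/(4/5) = 5/4.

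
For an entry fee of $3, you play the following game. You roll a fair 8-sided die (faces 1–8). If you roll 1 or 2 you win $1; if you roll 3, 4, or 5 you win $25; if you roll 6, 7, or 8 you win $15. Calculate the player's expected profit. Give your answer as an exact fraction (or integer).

49/4 dollars

E[payout] = (1/4)·1 + (3/8)·15 + (3/8)·25 = 61/4
Expected profit = 61/4 − 3 = 49/4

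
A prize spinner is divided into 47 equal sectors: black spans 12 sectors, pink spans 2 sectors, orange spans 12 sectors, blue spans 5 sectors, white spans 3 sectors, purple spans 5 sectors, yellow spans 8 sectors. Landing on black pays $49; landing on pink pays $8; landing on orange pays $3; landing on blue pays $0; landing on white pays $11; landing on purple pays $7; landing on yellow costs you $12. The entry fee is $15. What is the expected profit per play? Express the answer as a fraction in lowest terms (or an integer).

E[payout] = (12/47)·49 + (2/47)·8 + (12/47)·3 + (5/47)·0 + (3/47)·11 + (5/47)·7 + (8/47)·(-12) = 612/47
Expected profit = 612/47 − 15 = -93/47

-93/47 dollars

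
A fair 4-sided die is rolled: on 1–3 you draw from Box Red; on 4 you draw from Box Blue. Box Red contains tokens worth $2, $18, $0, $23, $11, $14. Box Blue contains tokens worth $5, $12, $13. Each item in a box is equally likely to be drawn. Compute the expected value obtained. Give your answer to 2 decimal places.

$11.00

E[X | Box Red] = (2 + 18 + 0 + 23 + 11 + 14)/6 = 34/3
E[X | Box Blue] = (5 + 12 + 13)/3 = 10
E[X] = (3/4)·34/3 + (1/4)·10 = 11 ≈ 11.00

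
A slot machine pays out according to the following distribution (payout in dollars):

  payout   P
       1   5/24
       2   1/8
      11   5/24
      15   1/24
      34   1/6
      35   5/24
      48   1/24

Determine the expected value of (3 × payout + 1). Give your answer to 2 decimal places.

56.00

E[3x+1] = (5/24)·4 + (1/8)·7 + (5/24)·34 + (1/24)·46 + (1/6)·103 + (5/24)·106 + (1/24)·145
     = 56 ≈ 56.00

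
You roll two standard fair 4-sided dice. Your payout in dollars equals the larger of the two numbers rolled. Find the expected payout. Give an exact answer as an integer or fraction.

25/8 dollars

Distribution of the larger of the two numbers rolled: 1 w.p. 1/16, 2 w.p. 3/16, 3 w.p. 5/16, 4 w.p. 7/16
E[payout] = (1/16)·1 + (3/16)·2 + (5/16)·3 + (7/16)·4 = 25/8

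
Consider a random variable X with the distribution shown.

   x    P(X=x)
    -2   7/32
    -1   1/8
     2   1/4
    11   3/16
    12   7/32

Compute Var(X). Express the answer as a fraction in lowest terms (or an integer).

2227/64

E[X] = (7/32)·(-2) + (1/8)·(-1) + (1/4)·2 + (3/16)·11 + (7/32)·12 = 37/8
E[X²] = (7/32)·4 + (1/8)·1 + (1/4)·4 + (3/16)·121 + (7/32)·144 = 899/16
Var(X) = 899/16 − (37/8)² = 2227/64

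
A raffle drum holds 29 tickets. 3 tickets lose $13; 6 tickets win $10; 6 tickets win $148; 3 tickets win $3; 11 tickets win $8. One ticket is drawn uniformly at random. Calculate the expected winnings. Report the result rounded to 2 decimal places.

E[payout] = (3/29)·(-13) + (6/29)·10 + (6/29)·148 + (3/29)·3 + (11/29)·8 = 1006/29
≈ $34.69

$34.69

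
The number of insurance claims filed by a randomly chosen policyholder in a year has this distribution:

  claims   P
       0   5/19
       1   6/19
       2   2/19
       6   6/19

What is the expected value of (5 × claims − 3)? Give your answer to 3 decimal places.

E[5x-3] = (5/19)·(-3) + (6/19)·2 + (2/19)·7 + (6/19)·27
     = 173/19 ≈ 9.105

9.105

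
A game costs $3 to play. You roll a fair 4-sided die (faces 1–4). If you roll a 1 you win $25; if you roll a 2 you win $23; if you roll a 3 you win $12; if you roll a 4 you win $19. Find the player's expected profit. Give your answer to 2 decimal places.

$16.75

E[payout] = (1/4)·12 + (1/4)·19 + (1/4)·23 + (1/4)·25 = 79/4
Expected profit = 79/4 − 3 = 67/4 ≈ $16.75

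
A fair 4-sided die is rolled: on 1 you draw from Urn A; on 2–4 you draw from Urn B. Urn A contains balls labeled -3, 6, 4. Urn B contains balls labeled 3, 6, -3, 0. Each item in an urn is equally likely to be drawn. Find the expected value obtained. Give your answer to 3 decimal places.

1.708

E[X | Urn A] = (-3 + 6 + 4)/3 = 7/3
E[X | Urn B] = (3 + 6 − 3 + 0)/4 = 3/2
E[X] = (1/4)·7/3 + (3/4)·3/2 = 41/24 ≈ 1.708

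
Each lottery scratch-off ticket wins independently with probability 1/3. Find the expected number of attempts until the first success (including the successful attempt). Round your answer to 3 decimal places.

3.000

For a geometric distribution, E[trials] = 1/p = 1/(1/3) = 3.
≈ 3.000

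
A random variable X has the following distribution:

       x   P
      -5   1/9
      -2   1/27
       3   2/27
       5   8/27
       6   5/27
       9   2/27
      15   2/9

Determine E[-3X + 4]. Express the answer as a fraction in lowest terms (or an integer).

-131/9

E[-3x+4] = (1/9)·19 + (1/27)·10 + (2/27)·(-5) + (8/27)·(-11) + (5/27)·(-14) + (2/27)·(-23) + (2/9)·(-41)
     = -131/9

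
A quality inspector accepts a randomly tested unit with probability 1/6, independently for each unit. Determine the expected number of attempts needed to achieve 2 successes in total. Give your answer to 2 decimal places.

By linearity (sum of 2 independent geometric waits), E[trials] = 2/p = 2/(1/6) = 12.
≈ 12.00

12.00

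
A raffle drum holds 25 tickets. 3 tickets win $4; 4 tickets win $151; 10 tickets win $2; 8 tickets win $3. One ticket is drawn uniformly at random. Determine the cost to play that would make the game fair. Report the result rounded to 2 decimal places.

$26.40

E[payout] = (3/25)·4 + (4/25)·151 + (10/25)·2 + (8/25)·3 = 132/5
Fair fee = E[payout] = 132/5 ≈ $26.40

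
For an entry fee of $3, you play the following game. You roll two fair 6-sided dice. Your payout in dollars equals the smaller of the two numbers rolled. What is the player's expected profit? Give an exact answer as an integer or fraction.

-17/36 dollars

Distribution of the smaller of the two numbers rolled: 1 w.p. 11/36, 2 w.p. 1/4, 3 w.p. 7/36, 4 w.p. 5/36, 5 w.p. 1/12, 6 w.p. 1/36
E[payout] = (11/36)·1 + (1/4)·2 + (7/36)·3 + (5/36)·4 + (1/12)·5 + (1/36)·6 = 91/36
Expected profit = 91/36 − 3 = -17/36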